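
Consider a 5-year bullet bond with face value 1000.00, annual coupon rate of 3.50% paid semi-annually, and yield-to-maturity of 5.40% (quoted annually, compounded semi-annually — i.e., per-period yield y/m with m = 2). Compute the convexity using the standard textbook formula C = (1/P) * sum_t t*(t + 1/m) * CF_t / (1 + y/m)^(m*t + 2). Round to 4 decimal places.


Answer: Convexity = 23.3865

Derivation:
Coupon per period c = face * coupon_rate / m = 17.500000
Periods per year m = 2; per-period yield y/m = 0.027000
Number of cashflows N = 10
Cashflows (t years, CF_t, discount factor 1/(1+y/m)^(m*t), PV):
  t = 0.5000: CF_t = 17.500000, DF = 0.973710, PV = 17.039922
  t = 1.0000: CF_t = 17.500000, DF = 0.948111, PV = 16.591940
  t = 1.5000: CF_t = 17.500000, DF = 0.923185, PV = 16.155735
  t = 2.0000: CF_t = 17.500000, DF = 0.898914, PV = 15.730998
  t = 2.5000: CF_t = 17.500000, DF = 0.875282, PV = 15.317427
  t = 3.0000: CF_t = 17.500000, DF = 0.852270, PV = 14.914730
  t = 3.5000: CF_t = 17.500000, DF = 0.829864, PV = 14.522619
  t = 4.0000: CF_t = 17.500000, DF = 0.808047, PV = 14.140817
  t = 4.5000: CF_t = 17.500000, DF = 0.786803, PV = 13.769053
  t = 5.0000: CF_t = 1017.500000, DF = 0.766118, PV = 779.524882
Price P = sum_t PV_t = 917.708122
Convexity numerator sum_t t*(t + 1/m) * CF_t / (1+y/m)^(m*t + 2):
  t = 0.5000: term = 8.077867
  t = 1.0000: term = 23.596497
  t = 1.5000: term = 45.952282
  t = 2.0000: term = 74.573649
  t = 2.5000: term = 108.919642
  t = 3.0000: term = 148.478578
  t = 3.5000: term = 192.766735
  t = 4.0000: term = 241.327113
  t = 4.5000: term = 293.728229
  t = 5.0000: term = 20324.589769
Convexity = (1/P) * sum = 21462.010362 / 917.708122 = 23.386532


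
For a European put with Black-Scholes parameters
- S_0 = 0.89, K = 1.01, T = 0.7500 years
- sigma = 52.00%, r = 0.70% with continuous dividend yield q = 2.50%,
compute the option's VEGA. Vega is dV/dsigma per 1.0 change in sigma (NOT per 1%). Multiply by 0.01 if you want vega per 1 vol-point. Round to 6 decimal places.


Answer: Vega = 0.300672

Derivation:
d1 = -0.0856791066; d2 = -0.5360123166
phi(d1) = 0.3974806649; exp(-qT) = 0.9814246877; exp(-rT) = 0.9947637572
Vega = S * exp(-qT) * phi(d1) * sqrt(T) = 0.8900 * 0.9814246877 * 0.3974806649 * 0.8660254038 = 0.300672


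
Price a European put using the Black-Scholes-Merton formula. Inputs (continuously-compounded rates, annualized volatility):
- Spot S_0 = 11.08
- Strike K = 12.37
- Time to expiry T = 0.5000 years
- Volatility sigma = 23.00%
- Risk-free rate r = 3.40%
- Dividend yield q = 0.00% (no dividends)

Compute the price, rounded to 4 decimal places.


d1 = (ln(S/K) + (r - q + 0.5*sigma^2) * T) / (sigma * sqrt(T)) = -0.49133164
d2 = d1 - sigma * sqrt(T) = -0.65396620
exp(-rT) = 0.98314368; exp(-qT) = 1.00000000
P = K * exp(-rT) * N(-d2) - S_0 * exp(-qT) * N(-d1)
N(-d1) = 0.68840405; N(-d2) = 0.74343321
P = 12.3700 * 0.98314368 * 0.74343321 - 11.0800 * 1.00000000 * 0.68840405 = 1.4137

Answer: Price = 1.4137


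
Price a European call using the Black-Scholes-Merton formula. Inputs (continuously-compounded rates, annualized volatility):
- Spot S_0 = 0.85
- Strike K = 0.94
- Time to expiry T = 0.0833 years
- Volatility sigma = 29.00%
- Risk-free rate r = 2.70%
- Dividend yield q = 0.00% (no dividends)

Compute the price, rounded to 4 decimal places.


d1 = (ln(S/K) + (r - q + 0.5*sigma^2) * T) / (sigma * sqrt(T)) = -1.13372454
d2 = d1 - sigma * sqrt(T) = -1.21742359
exp(-rT) = 0.99775343; exp(-qT) = 1.00000000
C = S_0 * exp(-qT) * N(d1) - K * exp(-rT) * N(d2)
N(d1) = 0.12845506; N(d2) = 0.11172155
C = 0.8500 * 1.00000000 * 0.12845506 - 0.9400 * 0.99775343 * 0.11172155 = 0.0044

Answer: Price = 0.0044


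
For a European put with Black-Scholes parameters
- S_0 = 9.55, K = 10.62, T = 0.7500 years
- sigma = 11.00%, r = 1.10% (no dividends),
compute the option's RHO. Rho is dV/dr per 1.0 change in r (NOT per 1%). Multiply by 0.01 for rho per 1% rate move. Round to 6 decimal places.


d1 = -0.9805544955; d2 = -1.0758172899
phi(d1) = 0.2466753714; exp(-qT) = 1.0000000000; exp(-rT) = 0.9917839379
N(-d2) = 0.8589955110
Rho = -K*T*exp(-rT)*N(-d2) = -10.6200 * 0.7500 * 0.9917839379 * 0.8589955110 = -6.785686

Answer: Rho = -6.785686


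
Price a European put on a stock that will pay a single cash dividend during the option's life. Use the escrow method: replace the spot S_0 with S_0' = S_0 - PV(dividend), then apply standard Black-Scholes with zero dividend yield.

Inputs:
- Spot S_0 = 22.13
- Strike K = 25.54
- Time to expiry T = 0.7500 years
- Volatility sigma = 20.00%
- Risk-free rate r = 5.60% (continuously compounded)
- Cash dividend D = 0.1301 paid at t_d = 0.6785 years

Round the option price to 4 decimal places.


Answer: Price = 3.1423

Derivation:
PV(D) = D * exp(-r * t_d) = 0.1301 * 0.96271679 = 0.12524945
S_0' = S_0 - PV(D) = 22.1300 - 0.12524945 = 22.00475055
d1 = (ln(S_0'/K) + (r + sigma^2/2)*T) / (sigma*sqrt(T)) = -0.53109000
d2 = d1 - sigma*sqrt(T) = -0.70429508
exp(-rT) = 0.95886978
N(-d1) = 0.70232179; N(-d2) = 0.75937549
P = K * exp(-rT) * N(-d2) - S_0' * N(-d1) = 25.5400 * 0.95886978 * 0.75937549 - 22.00475055 * 0.70232179 = 3.1423


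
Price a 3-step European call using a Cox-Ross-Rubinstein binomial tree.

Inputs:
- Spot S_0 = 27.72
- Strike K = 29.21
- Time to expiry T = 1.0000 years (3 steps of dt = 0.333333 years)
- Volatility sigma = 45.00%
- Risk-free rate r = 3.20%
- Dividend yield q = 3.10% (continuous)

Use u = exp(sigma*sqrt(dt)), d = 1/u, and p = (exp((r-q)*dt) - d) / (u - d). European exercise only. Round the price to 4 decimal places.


dt = T/N = 0.333333
u = exp(sigma*sqrt(dt)) = 1.296681; d = 1/u = 0.771200
p = (exp((r-q)*dt) - d) / (u - d) = 0.436045
Discount per step: exp(-r*dt) = 0.989390
Stock lattice S(k, i) with i counting down-moves:
  k=0: S(0,0) = 27.7200
  k=1: S(1,0) = 35.9440; S(1,1) = 21.3777
  k=2: S(2,0) = 46.6079; S(2,1) = 27.7200; S(2,2) = 16.4865
  k=3: S(3,0) = 60.4355; S(3,1) = 35.9440; S(3,2) = 21.3777; S(3,3) = 12.7144
Terminal payoffs V(N, i) = max(S_T - K, 0):
  V(3,0) = 31.225522; V(3,1) = 6.733986; V(3,2) = 0.000000; V(3,3) = 0.000000
Backward induction: V(k, i) = exp(-r*dt) * [p * V(k+1, i) + (1-p) * V(k+1, i+1)].
  V(2,0) = exp(-r*dt) * [p*31.225522 + (1-p)*6.733986] = 17.228653
  V(2,1) = exp(-r*dt) * [p*6.733986 + (1-p)*0.000000] = 2.905170
  V(2,2) = exp(-r*dt) * [p*0.000000 + (1-p)*0.000000] = 0.000000
  V(1,0) = exp(-r*dt) * [p*17.228653 + (1-p)*2.905170] = 9.053769
  V(1,1) = exp(-r*dt) * [p*2.905170 + (1-p)*0.000000] = 1.253345
  V(0,0) = exp(-r*dt) * [p*9.053769 + (1-p)*1.253345] = 4.605298

Answer: Price = V(0,0) = 4.6053


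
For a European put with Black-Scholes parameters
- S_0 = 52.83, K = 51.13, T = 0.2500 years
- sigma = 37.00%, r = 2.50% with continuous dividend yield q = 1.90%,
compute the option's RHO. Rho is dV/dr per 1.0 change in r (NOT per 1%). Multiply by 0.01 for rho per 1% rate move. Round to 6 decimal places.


d1 = 0.2774070383; d2 = 0.0924070383
phi(d1) = 0.3838836122; exp(-qT) = 0.9952612634; exp(-rT) = 0.9937694906
N(-d2) = 0.4631873238
Rho = -K*T*exp(-rT)*N(-d2) = -51.1300 * 0.2500 * 0.9937694906 * 0.4631873238 = -5.883803

Answer: Rho = -5.883803


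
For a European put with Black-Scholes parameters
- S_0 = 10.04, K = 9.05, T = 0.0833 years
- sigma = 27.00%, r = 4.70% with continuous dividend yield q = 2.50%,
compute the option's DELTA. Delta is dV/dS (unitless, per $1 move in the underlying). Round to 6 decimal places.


Answer: Delta = -0.081390

Derivation:
d1 = 1.3946599391; d2 = 1.3167332428
phi(d1) = 0.1508488848; exp(-qT) = 0.9979196669; exp(-rT) = 0.9960925540
N(-d1) = 0.0815592054
Delta = -exp(-qT) * N(-d1) = -0.9979196669 * 0.0815592054 = -0.081390


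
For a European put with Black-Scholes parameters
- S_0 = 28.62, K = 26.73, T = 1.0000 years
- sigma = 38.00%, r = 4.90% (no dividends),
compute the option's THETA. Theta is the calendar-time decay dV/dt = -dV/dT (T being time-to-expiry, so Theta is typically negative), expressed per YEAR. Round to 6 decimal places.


d1 = 0.4987348526; d2 = 0.1187348526
phi(d1) = 0.3522878226; exp(-qT) = 1.0000000000; exp(-rT) = 0.9521811297
Theta = -S*exp(-qT)*phi(d1)*sigma/(2*sqrt(T)) + r*K*exp(-rT)*N(-d2) - q*S*exp(-qT)*N(-d1)
N(-d1) = 0.3089830941; N(-d2) = 0.4527427117; sqrt(T) = 1.0000000000
Term 1 = -28.6200 * 1.0000000000 * 0.3522878226 * 0.3800 / (2 * 1.0000000000) = -1.9156707217
Term 2 = 0.0490 * 26.7300 * 0.9521811297 * 0.4527427117 = 0.5646327660
Term 3 = 0 (no dividend yield, q = 0)
Theta = -1.9156707217 + (0.5646327660) + (0.0000000000) = -1.351038

Answer: Theta = -1.351038


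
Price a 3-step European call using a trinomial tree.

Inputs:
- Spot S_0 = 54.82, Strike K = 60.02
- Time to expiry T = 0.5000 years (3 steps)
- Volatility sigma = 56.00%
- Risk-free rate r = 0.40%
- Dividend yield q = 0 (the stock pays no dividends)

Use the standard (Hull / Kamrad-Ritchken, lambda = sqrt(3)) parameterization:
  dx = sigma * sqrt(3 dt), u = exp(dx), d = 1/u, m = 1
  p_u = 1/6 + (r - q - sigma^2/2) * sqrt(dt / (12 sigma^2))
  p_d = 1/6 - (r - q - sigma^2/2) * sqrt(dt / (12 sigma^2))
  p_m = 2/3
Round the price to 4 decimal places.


Answer: Price = V(0,0) = 6.5614

Derivation:
dt = T/N = 0.166667; dx = sigma*sqrt(3*dt) = 0.395980
u = exp(dx) = 1.485839; d = 1/u = 0.673020
p_u = 0.134510, p_m = 0.666667, p_d = 0.198823
Discount per step: exp(-r*dt) = 0.999334
Stock lattice S(k, j) with j the centered position index:
  k=0: S(0,+0) = 54.8200
  k=1: S(1,-1) = 36.8950; S(1,+0) = 54.8200; S(1,+1) = 81.4537
  k=2: S(2,-2) = 24.8311; S(2,-1) = 36.8950; S(2,+0) = 54.8200; S(2,+1) = 81.4537; S(2,+2) = 121.0271
  k=3: S(3,-3) = 16.7118; S(3,-2) = 24.8311; S(3,-1) = 36.8950; S(3,+0) = 54.8200; S(3,+1) = 81.4537; S(3,+2) = 121.0271; S(3,+3) = 179.8269
Terminal payoffs V(N, j) = max(S_T - K, 0):
  V(3,-3) = 0.000000; V(3,-2) = 0.000000; V(3,-1) = 0.000000; V(3,+0) = 0.000000; V(3,+1) = 21.433710; V(3,+2) = 61.007124; V(3,+3) = 119.806857
Backward induction: V(k, j) = exp(-r*dt) * [p_u * V(k+1, j+1) + p_m * V(k+1, j) + p_d * V(k+1, j-1)]
  V(2,-2) = exp(-r*dt) * [p_u*0.000000 + p_m*0.000000 + p_d*0.000000] = 0.000000
  V(2,-1) = exp(-r*dt) * [p_u*0.000000 + p_m*0.000000 + p_d*0.000000] = 0.000000
  V(2,+0) = exp(-r*dt) * [p_u*21.433710 + p_m*0.000000 + p_d*0.000000] = 2.881130
  V(2,+1) = exp(-r*dt) * [p_u*61.007124 + p_m*21.433710 + p_d*0.000000] = 22.480225
  V(2,+2) = exp(-r*dt) * [p_u*119.806857 + p_m*61.007124 + p_d*21.433710] = 61.007487
  V(1,-1) = exp(-r*dt) * [p_u*2.881130 + p_m*0.000000 + p_d*0.000000] = 0.387283
  V(1,+0) = exp(-r*dt) * [p_u*22.480225 + p_m*2.881130 + p_d*0.000000] = 4.941276
  V(1,+1) = exp(-r*dt) * [p_u*61.007487 + p_m*22.480225 + p_d*2.881130] = 23.749940
  V(0,+0) = exp(-r*dt) * [p_u*23.749940 + p_m*4.941276 + p_d*0.387283] = 6.561417


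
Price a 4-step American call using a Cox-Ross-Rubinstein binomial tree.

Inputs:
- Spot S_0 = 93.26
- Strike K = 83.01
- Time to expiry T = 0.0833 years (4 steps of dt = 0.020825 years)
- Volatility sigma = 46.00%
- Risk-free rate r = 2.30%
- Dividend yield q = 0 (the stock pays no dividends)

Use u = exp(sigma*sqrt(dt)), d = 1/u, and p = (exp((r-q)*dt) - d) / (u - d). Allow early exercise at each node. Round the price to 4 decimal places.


dt = T/N = 0.020825
u = exp(sigma*sqrt(dt)) = 1.068635; d = 1/u = 0.935773
p = (exp((r-q)*dt) - d) / (u - d) = 0.487017
Discount per step: exp(-r*dt) = 0.999521
Stock lattice S(k, i) with i counting down-moves:
  k=0: S(0,0) = 93.2600
  k=1: S(1,0) = 99.6609; S(1,1) = 87.2702
  k=2: S(2,0) = 106.5011; S(2,1) = 93.2600; S(2,2) = 81.6651
  k=3: S(3,0) = 113.8108; S(3,1) = 99.6609; S(3,2) = 87.2702; S(3,3) = 76.4201
  k=4: S(4,0) = 121.6222; S(4,1) = 106.5011; S(4,2) = 93.2600; S(4,3) = 81.6651; S(4,4) = 71.5119
Terminal payoffs V(N, i) = max(S_T - K, 0):
  V(4,0) = 38.612173; V(4,1) = 23.491098; V(4,2) = 10.250000; V(4,3) = 0.000000; V(4,4) = 0.000000
Backward induction: V(k, i) = exp(-r*dt) * [p * V(k+1, i) + (1-p) * V(k+1, i+1)]; then take max(V_cont, immediate exercise) for American.
  V(3,0) = exp(-r*dt) * [p*38.612173 + (1-p)*23.491098] = 30.840536; exercise = 30.800785; V(3,0) = max -> 30.840536
  V(3,1) = exp(-r*dt) * [p*23.491098 + (1-p)*10.250000] = 16.690637; exercise = 16.650887; V(3,1) = max -> 16.690637
  V(3,2) = exp(-r*dt) * [p*10.250000 + (1-p)*0.000000] = 4.989529; exercise = 4.260221; V(3,2) = max -> 4.989529
  V(3,3) = exp(-r*dt) * [p*0.000000 + (1-p)*0.000000] = 0.000000; exercise = 0.000000; V(3,3) = max -> 0.000000
  V(2,0) = exp(-r*dt) * [p*30.840536 + (1-p)*16.690637] = 23.570579; exercise = 23.491098; V(2,0) = max -> 23.570579
  V(2,1) = exp(-r*dt) * [p*16.690637 + (1-p)*4.989529] = 10.683044; exercise = 10.250000; V(2,1) = max -> 10.683044
  V(2,2) = exp(-r*dt) * [p*4.989529 + (1-p)*0.000000] = 2.428819; exercise = 0.000000; V(2,2) = max -> 2.428819
  V(1,0) = exp(-r*dt) * [p*23.570579 + (1-p)*10.683044] = 16.951365; exercise = 16.650887; V(1,0) = max -> 16.951365
  V(1,1) = exp(-r*dt) * [p*10.683044 + (1-p)*2.428819] = 6.445675; exercise = 4.260221; V(1,1) = max -> 6.445675
  V(0,0) = exp(-r*dt) * [p*16.951365 + (1-p)*6.445675] = 11.556583; exercise = 10.250000; V(0,0) = max -> 11.556583

Answer: Price = V(0,0) = 11.5566


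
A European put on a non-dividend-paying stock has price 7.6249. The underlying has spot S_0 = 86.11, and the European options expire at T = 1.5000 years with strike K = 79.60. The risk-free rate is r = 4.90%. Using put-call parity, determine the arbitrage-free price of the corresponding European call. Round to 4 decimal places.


Put-call parity: C - P = S_0 * exp(-qT) - K * exp(-rT).
S_0 * exp(-qT) = 86.1100 * 1.00000000 = 86.11000000
K * exp(-rT) = 79.6000 * 0.92913615 = 73.95923721
C = P + S*exp(-qT) - K*exp(-rT)
C = 7.6249 + 86.11000000 - 73.95923721 = 19.7757

Answer: Call price = 19.7757


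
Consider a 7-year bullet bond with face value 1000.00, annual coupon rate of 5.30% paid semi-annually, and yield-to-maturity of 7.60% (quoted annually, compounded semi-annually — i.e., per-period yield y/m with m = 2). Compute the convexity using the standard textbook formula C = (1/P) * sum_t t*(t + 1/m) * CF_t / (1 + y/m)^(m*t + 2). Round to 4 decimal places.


Coupon per period c = face * coupon_rate / m = 26.500000
Periods per year m = 2; per-period yield y/m = 0.038000
Number of cashflows N = 14
Cashflows (t years, CF_t, discount factor 1/(1+y/m)^(m*t), PV):
  t = 0.5000: CF_t = 26.500000, DF = 0.963391, PV = 25.529865
  t = 1.0000: CF_t = 26.500000, DF = 0.928122, PV = 24.595246
  t = 1.5000: CF_t = 26.500000, DF = 0.894145, PV = 23.694842
  t = 2.0000: CF_t = 26.500000, DF = 0.861411, PV = 22.827401
  t = 2.5000: CF_t = 26.500000, DF = 0.829876, PV = 21.991715
  t = 3.0000: CF_t = 26.500000, DF = 0.799495, PV = 21.186624
  t = 3.5000: CF_t = 26.500000, DF = 0.770227, PV = 20.411005
  t = 4.0000: CF_t = 26.500000, DF = 0.742030, PV = 19.663782
  t = 4.5000: CF_t = 26.500000, DF = 0.714865, PV = 18.943913
  t = 5.0000: CF_t = 26.500000, DF = 0.688694, PV = 18.250398
  t = 5.5000: CF_t = 26.500000, DF = 0.663482, PV = 17.582272
  t = 6.0000: CF_t = 26.500000, DF = 0.639193, PV = 16.938605
  t = 6.5000: CF_t = 26.500000, DF = 0.615793, PV = 16.318502
  t = 7.0000: CF_t = 1026.500000, DF = 0.593249, PV = 608.970149
Price P = sum_t PV_t = 876.904318
Convexity numerator sum_t t*(t + 1/m) * CF_t / (1+y/m)^(m*t + 2):
  t = 0.5000: term = 11.847421
  t = 1.0000: term = 34.241101
  t = 1.5000: term = 65.975146
  t = 2.0000: term = 105.933118
  t = 2.5000: term = 153.082541
  t = 3.0000: term = 206.469709
  t = 3.5000: term = 265.214783
  t = 4.0000: term = 328.507163
  t = 4.5000: term = 395.601112
  t = 5.0000: term = 465.811628
  t = 5.5000: term = 538.510553
  t = 6.0000: term = 613.122892
  t = 6.5000: term = 689.123354
  t = 7.0000: term = 29672.941537
Convexity = (1/P) * sum = 33546.382058 / 876.904318 = 38.255465

Answer: Convexity = 38.2555


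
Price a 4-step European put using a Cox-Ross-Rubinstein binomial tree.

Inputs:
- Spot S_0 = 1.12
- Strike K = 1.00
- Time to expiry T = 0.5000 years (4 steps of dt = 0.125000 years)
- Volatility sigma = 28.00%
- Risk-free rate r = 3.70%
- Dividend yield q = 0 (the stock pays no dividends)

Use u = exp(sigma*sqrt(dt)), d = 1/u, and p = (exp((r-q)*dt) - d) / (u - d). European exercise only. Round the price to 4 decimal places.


dt = T/N = 0.125000
u = exp(sigma*sqrt(dt)) = 1.104061; d = 1/u = 0.905747
p = (exp((r-q)*dt) - d) / (u - d) = 0.498647
Discount per step: exp(-r*dt) = 0.995386
Stock lattice S(k, i) with i counting down-moves:
  k=0: S(0,0) = 1.1200
  k=1: S(1,0) = 1.2365; S(1,1) = 1.0144
  k=2: S(2,0) = 1.3652; S(2,1) = 1.1200; S(2,2) = 0.9188
  k=3: S(3,0) = 1.5073; S(3,1) = 1.2365; S(3,2) = 1.0144; S(3,3) = 0.8322
  k=4: S(4,0) = 1.6641; S(4,1) = 1.3652; S(4,2) = 1.1200; S(4,3) = 0.9188; S(4,4) = 0.7538
Terminal payoffs V(N, i) = max(K - S_T, 0):
  V(4,0) = 0.000000; V(4,1) = 0.000000; V(4,2) = 0.000000; V(4,3) = 0.081176; V(4,4) = 0.246217
Backward induction: V(k, i) = exp(-r*dt) * [p * V(k+1, i) + (1-p) * V(k+1, i+1)].
  V(3,0) = exp(-r*dt) * [p*0.000000 + (1-p)*0.000000] = 0.000000
  V(3,1) = exp(-r*dt) * [p*0.000000 + (1-p)*0.000000] = 0.000000
  V(3,2) = exp(-r*dt) * [p*0.000000 + (1-p)*0.081176] = 0.040510
  V(3,3) = exp(-r*dt) * [p*0.081176 + (1-p)*0.246217] = 0.163164
  V(2,0) = exp(-r*dt) * [p*0.000000 + (1-p)*0.000000] = 0.000000
  V(2,1) = exp(-r*dt) * [p*0.000000 + (1-p)*0.040510] = 0.020216
  V(2,2) = exp(-r*dt) * [p*0.040510 + (1-p)*0.163164] = 0.101532
  V(1,0) = exp(-r*dt) * [p*0.000000 + (1-p)*0.020216] = 0.010089
  V(1,1) = exp(-r*dt) * [p*0.020216 + (1-p)*0.101532] = 0.060703
  V(0,0) = exp(-r*dt) * [p*0.010089 + (1-p)*0.060703] = 0.035301

Answer: Price = V(0,0) = 0.0353


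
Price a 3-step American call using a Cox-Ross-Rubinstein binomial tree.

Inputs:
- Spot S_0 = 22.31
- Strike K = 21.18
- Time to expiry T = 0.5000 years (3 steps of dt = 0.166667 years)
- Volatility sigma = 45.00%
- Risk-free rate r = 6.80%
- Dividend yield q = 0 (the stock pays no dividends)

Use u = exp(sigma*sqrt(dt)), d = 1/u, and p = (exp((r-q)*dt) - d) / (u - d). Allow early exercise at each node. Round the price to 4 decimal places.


Answer: Price = V(0,0) = 3.9115

Derivation:
dt = T/N = 0.166667
u = exp(sigma*sqrt(dt)) = 1.201669; d = 1/u = 0.832176
p = (exp((r-q)*dt) - d) / (u - d) = 0.485048
Discount per step: exp(-r*dt) = 0.988731
Stock lattice S(k, i) with i counting down-moves:
  k=0: S(0,0) = 22.3100
  k=1: S(1,0) = 26.8092; S(1,1) = 18.5658
  k=2: S(2,0) = 32.2158; S(2,1) = 22.3100; S(2,2) = 15.4500
  k=3: S(3,0) = 38.7128; S(3,1) = 26.8092; S(3,2) = 18.5658; S(3,3) = 12.8571
Terminal payoffs V(N, i) = max(S_T - K, 0):
  V(3,0) = 17.532796; V(3,1) = 5.629244; V(3,2) = 0.000000; V(3,3) = 0.000000
Backward induction: V(k, i) = exp(-r*dt) * [p * V(k+1, i) + (1-p) * V(k+1, i+1)]; then take max(V_cont, immediate exercise) for American.
  V(2,0) = exp(-r*dt) * [p*17.532796 + (1-p)*5.629244] = 11.274532; exercise = 11.035847; V(2,0) = max -> 11.274532
  V(2,1) = exp(-r*dt) * [p*5.629244 + (1-p)*0.000000] = 2.699682; exercise = 1.130000; V(2,1) = max -> 2.699682
  V(2,2) = exp(-r*dt) * [p*0.000000 + (1-p)*0.000000] = 0.000000; exercise = 0.000000; V(2,2) = max -> 0.000000
  V(1,0) = exp(-r*dt) * [p*11.274532 + (1-p)*2.699682] = 6.781599; exercise = 5.629244; V(1,0) = max -> 6.781599
  V(1,1) = exp(-r*dt) * [p*2.699682 + (1-p)*0.000000] = 1.294718; exercise = 0.000000; V(1,1) = max -> 1.294718
  V(0,0) = exp(-r*dt) * [p*6.781599 + (1-p)*1.294718] = 3.911535; exercise = 1.130000; V(0,0) = max -> 3.911535


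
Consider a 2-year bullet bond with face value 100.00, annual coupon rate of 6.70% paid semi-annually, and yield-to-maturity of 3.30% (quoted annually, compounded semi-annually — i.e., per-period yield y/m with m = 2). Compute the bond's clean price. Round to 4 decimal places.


Answer: Price = 106.5285

Derivation:
Coupon per period c = face * coupon_rate / m = 3.350000
Periods per year m = 2; per-period yield y/m = 0.016500
Number of cashflows N = 4
Cashflows (t years, CF_t, discount factor 1/(1+y/m)^(m*t), PV):
  t = 0.5000: CF_t = 3.350000, DF = 0.983768, PV = 3.295622
  t = 1.0000: CF_t = 3.350000, DF = 0.967799, PV = 3.242127
  t = 1.5000: CF_t = 3.350000, DF = 0.952090, PV = 3.189500
  t = 2.0000: CF_t = 103.350000, DF = 0.936635, PV = 96.801246
Price P = sum_t PV_t = 106.528496


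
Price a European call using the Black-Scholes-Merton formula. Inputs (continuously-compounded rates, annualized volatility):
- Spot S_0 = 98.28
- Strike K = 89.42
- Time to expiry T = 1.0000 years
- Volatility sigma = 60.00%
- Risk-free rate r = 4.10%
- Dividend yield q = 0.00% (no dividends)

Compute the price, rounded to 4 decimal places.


Answer: Price = 28.4682

Derivation:
d1 = (ln(S/K) + (r - q + 0.5*sigma^2) * T) / (sigma * sqrt(T)) = 0.52579363
d2 = d1 - sigma * sqrt(T) = -0.07420637
exp(-rT) = 0.95982913; exp(-qT) = 1.00000000
C = S_0 * exp(-qT) * N(d1) - K * exp(-rT) * N(d2)
N(d1) = 0.70048420; N(d2) = 0.47042309
C = 98.2800 * 1.00000000 * 0.70048420 - 89.4200 * 0.95982913 * 0.47042309 = 28.4682


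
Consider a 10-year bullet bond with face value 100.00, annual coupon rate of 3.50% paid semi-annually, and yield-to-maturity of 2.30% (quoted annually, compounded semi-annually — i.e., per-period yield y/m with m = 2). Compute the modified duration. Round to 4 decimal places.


Answer: Modified duration = 8.5135

Derivation:
Coupon per period c = face * coupon_rate / m = 1.750000
Periods per year m = 2; per-period yield y/m = 0.011500
Number of cashflows N = 20
Cashflows (t years, CF_t, discount factor 1/(1+y/m)^(m*t), PV):
  t = 0.5000: CF_t = 1.750000, DF = 0.988631, PV = 1.730104
  t = 1.0000: CF_t = 1.750000, DF = 0.977391, PV = 1.710434
  t = 1.5000: CF_t = 1.750000, DF = 0.966279, PV = 1.690987
  t = 2.0000: CF_t = 1.750000, DF = 0.955293, PV = 1.671762
  t = 2.5000: CF_t = 1.750000, DF = 0.944432, PV = 1.652756
  t = 3.0000: CF_t = 1.750000, DF = 0.933694, PV = 1.633965
  t = 3.5000: CF_t = 1.750000, DF = 0.923079, PV = 1.615388
  t = 4.0000: CF_t = 1.750000, DF = 0.912584, PV = 1.597022
  t = 4.5000: CF_t = 1.750000, DF = 0.902209, PV = 1.578865
  t = 5.0000: CF_t = 1.750000, DF = 0.891951, PV = 1.560915
  t = 5.5000: CF_t = 1.750000, DF = 0.881810, PV = 1.543168
  t = 6.0000: CF_t = 1.750000, DF = 0.871785, PV = 1.525624
  t = 6.5000: CF_t = 1.750000, DF = 0.861873, PV = 1.508278
  t = 7.0000: CF_t = 1.750000, DF = 0.852075, PV = 1.491130
  t = 7.5000: CF_t = 1.750000, DF = 0.842387, PV = 1.474177
  t = 8.0000: CF_t = 1.750000, DF = 0.832810, PV = 1.457417
  t = 8.5000: CF_t = 1.750000, DF = 0.823341, PV = 1.440847
  t = 9.0000: CF_t = 1.750000, DF = 0.813981, PV = 1.424466
  t = 9.5000: CF_t = 1.750000, DF = 0.804726, PV = 1.408271
  t = 10.0000: CF_t = 101.750000, DF = 0.795577, PV = 80.949967
Price P = sum_t PV_t = 110.665544
First compute Macaulay numerator sum_t t * PV_t:
  t * PV_t at t = 0.5000: 0.865052
  t * PV_t at t = 1.0000: 1.710434
  t * PV_t at t = 1.5000: 2.536481
  t * PV_t at t = 2.0000: 3.343524
  t * PV_t at t = 2.5000: 4.131889
  t * PV_t at t = 3.0000: 4.901895
  t * PV_t at t = 3.5000: 5.653858
  t * PV_t at t = 4.0000: 6.388089
  t * PV_t at t = 4.5000: 7.104894
  t * PV_t at t = 5.0000: 7.804574
  t * PV_t at t = 5.5000: 8.487426
  t * PV_t at t = 6.0000: 9.153742
  t * PV_t at t = 6.5000: 9.803810
  t * PV_t at t = 7.0000: 10.437913
  t * PV_t at t = 7.5000: 11.056330
  t * PV_t at t = 8.0000: 11.659337
  t * PV_t at t = 8.5000: 12.247202
  t * PV_t at t = 9.0000: 12.820194
  t * PV_t at t = 9.5000: 13.378573
  t * PV_t at t = 10.0000: 809.499669
Macaulay duration D = 952.984884 / 110.665544 = 8.611397
Modified duration = D / (1 + y/m) = 8.611397 / (1 + 0.011500) = 8.513491


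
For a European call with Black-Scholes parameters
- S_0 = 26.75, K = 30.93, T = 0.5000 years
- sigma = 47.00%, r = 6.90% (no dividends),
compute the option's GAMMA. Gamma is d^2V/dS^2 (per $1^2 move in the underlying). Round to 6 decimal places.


d1 = -0.1668986042; d2 = -0.4992387914
phi(d1) = 0.3934244969; exp(-qT) = 1.0000000000; exp(-rT) = 0.9660883397
Gamma = exp(-qT) * phi(d1) / (S * sigma * sqrt(T)) = 1.0000000000 * 0.3934244969 / (26.7500 * 0.4700 * 0.7071067812) = 0.044254

Answer: Gamma = 0.044254


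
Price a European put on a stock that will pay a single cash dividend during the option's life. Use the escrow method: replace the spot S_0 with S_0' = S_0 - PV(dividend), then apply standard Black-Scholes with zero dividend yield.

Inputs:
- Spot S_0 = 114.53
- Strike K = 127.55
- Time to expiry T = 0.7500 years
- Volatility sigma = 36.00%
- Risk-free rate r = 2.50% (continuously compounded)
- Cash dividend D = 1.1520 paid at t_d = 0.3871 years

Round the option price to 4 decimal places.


PV(D) = D * exp(-r * t_d) = 1.1520 * 0.99036918 = 1.14090529
S_0' = S_0 - PV(D) = 114.5300 - 1.14090529 = 113.38909471
d1 = (ln(S_0'/K) + (r + sigma^2/2)*T) / (sigma*sqrt(T)) = -0.16144389
d2 = d1 - sigma*sqrt(T) = -0.47321304
exp(-rT) = 0.98142469
N(-d1) = 0.56412810; N(-d2) = 0.68196940
P = K * exp(-rT) * N(-d2) - S_0' * N(-d1) = 127.5500 * 0.98142469 * 0.68196940 - 113.38909471 * 0.56412810 = 21.4034

Answer: Price = 21.4034


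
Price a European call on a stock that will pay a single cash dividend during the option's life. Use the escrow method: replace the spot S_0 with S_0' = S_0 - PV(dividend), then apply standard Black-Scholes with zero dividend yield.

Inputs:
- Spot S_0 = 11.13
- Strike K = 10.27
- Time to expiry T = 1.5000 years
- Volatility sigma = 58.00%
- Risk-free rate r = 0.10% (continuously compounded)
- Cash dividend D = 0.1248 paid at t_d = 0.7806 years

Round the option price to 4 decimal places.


Answer: Price = 3.3396

Derivation:
PV(D) = D * exp(-r * t_d) = 0.1248 * 0.99921970 = 0.12470262
S_0' = S_0 - PV(D) = 11.1300 - 0.12470262 = 11.00529738
d1 = (ln(S_0'/K) + (r + sigma^2/2)*T) / (sigma*sqrt(T)) = 0.45463334
d2 = d1 - sigma*sqrt(T) = -0.25571869
exp(-rT) = 0.99850112
N(d1) = 0.67531348; N(d2) = 0.39908403
C = S_0' * N(d1) - K * exp(-rT) * N(d2) = 11.00529738 * 0.67531348 - 10.2700 * 0.99850112 * 0.39908403 = 3.3396


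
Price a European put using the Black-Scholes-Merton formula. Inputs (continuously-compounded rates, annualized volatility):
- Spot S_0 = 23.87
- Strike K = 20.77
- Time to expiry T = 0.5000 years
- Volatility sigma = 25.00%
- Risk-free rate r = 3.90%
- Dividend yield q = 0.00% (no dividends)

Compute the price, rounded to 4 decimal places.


d1 = (ln(S/K) + (r - q + 0.5*sigma^2) * T) / (sigma * sqrt(T)) = 0.98563785
d2 = d1 - sigma * sqrt(T) = 0.80886116
exp(-rT) = 0.98068890; exp(-qT) = 1.00000000
P = K * exp(-rT) * N(-d2) - S_0 * exp(-qT) * N(-d1)
N(-d1) = 0.16215543; N(-d2) = 0.20929751
P = 20.7700 * 0.98068890 * 0.20929751 - 23.8700 * 1.00000000 * 0.16215543 = 0.3925

Answer: Price = 0.3925


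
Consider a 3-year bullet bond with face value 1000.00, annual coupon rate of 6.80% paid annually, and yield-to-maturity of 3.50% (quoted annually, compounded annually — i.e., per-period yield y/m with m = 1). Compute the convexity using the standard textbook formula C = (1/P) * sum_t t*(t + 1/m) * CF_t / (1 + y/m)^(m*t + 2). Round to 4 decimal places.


Answer: Convexity = 10.3153

Derivation:
Coupon per period c = face * coupon_rate / m = 68.000000
Periods per year m = 1; per-period yield y/m = 0.035000
Number of cashflows N = 3
Cashflows (t years, CF_t, discount factor 1/(1+y/m)^(m*t), PV):
  t = 1.0000: CF_t = 68.000000, DF = 0.966184, PV = 65.700483
  t = 2.0000: CF_t = 68.000000, DF = 0.933511, PV = 63.478728
  t = 3.0000: CF_t = 1068.000000, DF = 0.901943, PV = 963.274810
Price P = sum_t PV_t = 1092.454020
Convexity numerator sum_t t*(t + 1/m) * CF_t / (1+y/m)^(m*t + 2):
  t = 1.0000: term = 122.664208
  t = 2.0000: term = 355.548429
  t = 3.0000: term = 10790.728106
Convexity = (1/P) * sum = 11268.940743 / 1092.454020 = 10.315254


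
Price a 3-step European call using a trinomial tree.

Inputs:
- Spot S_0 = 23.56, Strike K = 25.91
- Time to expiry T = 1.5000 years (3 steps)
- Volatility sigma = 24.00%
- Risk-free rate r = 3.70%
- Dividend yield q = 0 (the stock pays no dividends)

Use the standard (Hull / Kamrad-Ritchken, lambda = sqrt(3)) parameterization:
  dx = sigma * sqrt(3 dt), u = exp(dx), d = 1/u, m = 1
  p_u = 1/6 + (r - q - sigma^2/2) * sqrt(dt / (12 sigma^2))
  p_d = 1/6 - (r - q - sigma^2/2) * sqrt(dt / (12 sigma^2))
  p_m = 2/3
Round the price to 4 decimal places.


dt = T/N = 0.500000; dx = sigma*sqrt(3*dt) = 0.293939
u = exp(dx) = 1.341702; d = 1/u = 0.745322
p_u = 0.173641, p_m = 0.666667, p_d = 0.159692
Discount per step: exp(-r*dt) = 0.981670
Stock lattice S(k, j) with j the centered position index:
  k=0: S(0,+0) = 23.5600
  k=1: S(1,-1) = 17.5598; S(1,+0) = 23.5600; S(1,+1) = 31.6105
  k=2: S(2,-2) = 13.0877; S(2,-1) = 17.5598; S(2,+0) = 23.5600; S(2,+1) = 31.6105; S(2,+2) = 42.4119
  k=3: S(3,-3) = 9.7546; S(3,-2) = 13.0877; S(3,-1) = 17.5598; S(3,+0) = 23.5600; S(3,+1) = 31.6105; S(3,+2) = 42.4119; S(3,+3) = 56.9041
Terminal payoffs V(N, j) = max(S_T - K, 0):
  V(3,-3) = 0.000000; V(3,-2) = 0.000000; V(3,-1) = 0.000000; V(3,+0) = 0.000000; V(3,+1) = 5.700493; V(3,+2) = 16.501854; V(3,+3) = 30.994059
Backward induction: V(k, j) = exp(-r*dt) * [p_u * V(k+1, j+1) + p_m * V(k+1, j) + p_d * V(k+1, j-1)]
  V(2,-2) = exp(-r*dt) * [p_u*0.000000 + p_m*0.000000 + p_d*0.000000] = 0.000000
  V(2,-1) = exp(-r*dt) * [p_u*0.000000 + p_m*0.000000 + p_d*0.000000] = 0.000000
  V(2,+0) = exp(-r*dt) * [p_u*5.700493 + p_m*0.000000 + p_d*0.000000] = 0.971695
  V(2,+1) = exp(-r*dt) * [p_u*16.501854 + p_m*5.700493 + p_d*0.000000] = 6.543543
  V(2,+2) = exp(-r*dt) * [p_u*30.994059 + p_m*16.501854 + p_d*5.700493] = 16.976411
  V(1,-1) = exp(-r*dt) * [p_u*0.971695 + p_m*0.000000 + p_d*0.000000] = 0.165633
  V(1,+0) = exp(-r*dt) * [p_u*6.543543 + p_m*0.971695 + p_d*0.000000] = 1.751323
  V(1,+1) = exp(-r*dt) * [p_u*16.976411 + p_m*6.543543 + p_d*0.971695] = 7.328495
  V(0,+0) = exp(-r*dt) * [p_u*7.328495 + p_m*1.751323 + p_d*0.165633] = 2.421314

Answer: Price = V(0,0) = 2.4213


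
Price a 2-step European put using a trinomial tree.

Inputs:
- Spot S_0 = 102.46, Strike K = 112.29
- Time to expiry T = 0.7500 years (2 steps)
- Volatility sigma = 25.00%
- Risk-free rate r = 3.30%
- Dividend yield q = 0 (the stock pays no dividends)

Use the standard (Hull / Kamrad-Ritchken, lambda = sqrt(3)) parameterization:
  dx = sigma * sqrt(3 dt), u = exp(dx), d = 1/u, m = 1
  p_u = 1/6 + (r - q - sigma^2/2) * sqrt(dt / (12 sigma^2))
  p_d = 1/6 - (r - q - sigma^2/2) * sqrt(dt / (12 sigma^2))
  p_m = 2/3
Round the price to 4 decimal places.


Answer: Price = V(0,0) = 13.4336

Derivation:
dt = T/N = 0.375000; dx = sigma*sqrt(3*dt) = 0.265165
u = exp(dx) = 1.303646; d = 1/u = 0.767079
p_u = 0.167904, p_m = 0.666667, p_d = 0.165429
Discount per step: exp(-r*dt) = 0.987701
Stock lattice S(k, j) with j the centered position index:
  k=0: S(0,+0) = 102.4600
  k=1: S(1,-1) = 78.5949; S(1,+0) = 102.4600; S(1,+1) = 133.5716
  k=2: S(2,-2) = 60.2886; S(2,-1) = 78.5949; S(2,+0) = 102.4600; S(2,+1) = 133.5716; S(2,+2) = 174.1301
Terminal payoffs V(N, j) = max(K - S_T, 0):
  V(2,-2) = 52.001438; V(2,-1) = 33.695051; V(2,+0) = 9.830000; V(2,+1) = 0.000000; V(2,+2) = 0.000000
Backward induction: V(k, j) = exp(-r*dt) * [p_u * V(k+1, j+1) + p_m * V(k+1, j) + p_d * V(k+1, j-1)]
  V(1,-1) = exp(-r*dt) * [p_u*9.830000 + p_m*33.695051 + p_d*52.001438] = 32.314052
  V(1,+0) = exp(-r*dt) * [p_u*0.000000 + p_m*9.830000 + p_d*33.695051] = 11.978327
  V(1,+1) = exp(-r*dt) * [p_u*0.000000 + p_m*0.000000 + p_d*9.830000] = 1.606169
  V(0,+0) = exp(-r*dt) * [p_u*1.606169 + p_m*11.978327 + p_d*32.314052] = 13.433648


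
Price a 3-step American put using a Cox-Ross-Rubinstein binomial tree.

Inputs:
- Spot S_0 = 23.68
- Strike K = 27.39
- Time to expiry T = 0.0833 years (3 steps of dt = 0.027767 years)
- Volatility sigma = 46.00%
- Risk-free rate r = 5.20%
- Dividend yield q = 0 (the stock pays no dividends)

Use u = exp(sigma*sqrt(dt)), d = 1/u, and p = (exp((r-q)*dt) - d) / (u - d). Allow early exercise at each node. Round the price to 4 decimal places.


dt = T/N = 0.027767
u = exp(sigma*sqrt(dt)) = 1.079666; d = 1/u = 0.926213
p = (exp((r-q)*dt) - d) / (u - d) = 0.490263
Discount per step: exp(-r*dt) = 0.998557
Stock lattice S(k, i) with i counting down-moves:
  k=0: S(0,0) = 23.6800
  k=1: S(1,0) = 25.5665; S(1,1) = 21.9327
  k=2: S(2,0) = 27.6032; S(2,1) = 23.6800; S(2,2) = 20.3144
  k=3: S(3,0) = 29.8023; S(3,1) = 25.5665; S(3,2) = 21.9327; S(3,3) = 18.8154
Terminal payoffs V(N, i) = max(K - S_T, 0):
  V(3,0) = 0.000000; V(3,1) = 1.823519; V(3,2) = 5.457282; V(3,3) = 8.574579
Backward induction: V(k, i) = exp(-r*dt) * [p * V(k+1, i) + (1-p) * V(k+1, i+1)]; then take max(V_cont, immediate exercise) for American.
  V(2,0) = exp(-r*dt) * [p*0.000000 + (1-p)*1.823519] = 0.928175; exercise = 0.000000; V(2,0) = max -> 0.928175
  V(2,1) = exp(-r*dt) * [p*1.823519 + (1-p)*5.457282] = 3.670481; exercise = 3.710000; V(2,1) = max -> 3.710000
  V(2,2) = exp(-r*dt) * [p*5.457282 + (1-p)*8.574579] = 7.036119; exercise = 7.075638; V(2,2) = max -> 7.075638
  V(1,0) = exp(-r*dt) * [p*0.928175 + (1-p)*3.710000] = 2.342790; exercise = 1.823519; V(1,0) = max -> 2.342790
  V(1,1) = exp(-r*dt) * [p*3.710000 + (1-p)*7.075638] = 5.417763; exercise = 5.457282; V(1,1) = max -> 5.457282
  V(0,0) = exp(-r*dt) * [p*2.342790 + (1-p)*5.457282] = 3.924693; exercise = 3.710000; V(0,0) = max -> 3.924693

Answer: Price = V(0,0) = 3.9247


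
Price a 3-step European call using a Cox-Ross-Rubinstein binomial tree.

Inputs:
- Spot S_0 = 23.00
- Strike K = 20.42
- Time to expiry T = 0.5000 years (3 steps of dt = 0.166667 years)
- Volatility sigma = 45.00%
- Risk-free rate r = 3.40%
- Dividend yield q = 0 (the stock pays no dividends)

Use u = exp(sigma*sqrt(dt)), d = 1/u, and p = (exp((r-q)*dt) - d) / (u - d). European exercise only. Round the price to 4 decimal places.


dt = T/N = 0.166667
u = exp(sigma*sqrt(dt)) = 1.201669; d = 1/u = 0.832176
p = (exp((r-q)*dt) - d) / (u - d) = 0.469581
Discount per step: exp(-r*dt) = 0.994349
Stock lattice S(k, i) with i counting down-moves:
  k=0: S(0,0) = 23.0000
  k=1: S(1,0) = 27.6384; S(1,1) = 19.1400
  k=2: S(2,0) = 33.2122; S(2,1) = 23.0000; S(2,2) = 15.9279
  k=3: S(3,0) = 39.9101; S(3,1) = 27.6384; S(3,2) = 19.1400; S(3,3) = 13.2548
Terminal payoffs V(N, i) = max(S_T - K, 0):
  V(3,0) = 19.490099; V(3,1) = 7.218395; V(3,2) = 0.000000; V(3,3) = 0.000000
Backward induction: V(k, i) = exp(-r*dt) * [p * V(k+1, i) + (1-p) * V(k+1, i+1)].
  V(2,0) = exp(-r*dt) * [p*19.490099 + (1-p)*7.218395] = 12.907599
  V(2,1) = exp(-r*dt) * [p*7.218395 + (1-p)*0.000000] = 3.370465
  V(2,2) = exp(-r*dt) * [p*0.000000 + (1-p)*0.000000] = 0.000000
  V(1,0) = exp(-r*dt) * [p*12.907599 + (1-p)*3.370465] = 7.804567
  V(1,1) = exp(-r*dt) * [p*3.370465 + (1-p)*0.000000] = 1.573762
  V(0,0) = exp(-r*dt) * [p*7.804567 + (1-p)*1.573762] = 4.474202

Answer: Price = V(0,0) = 4.4742


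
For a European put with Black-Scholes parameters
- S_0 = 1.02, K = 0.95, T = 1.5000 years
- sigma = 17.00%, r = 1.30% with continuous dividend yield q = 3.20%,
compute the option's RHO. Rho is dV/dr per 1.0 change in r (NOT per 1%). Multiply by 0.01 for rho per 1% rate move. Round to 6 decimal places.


Answer: Rho = -0.642815

Derivation:
d1 = 0.3086881636; d2 = 0.1004815354
phi(d1) = 0.3803806853; exp(-qT) = 0.9531337871; exp(-rT) = 0.9806888952
N(-d2) = 0.4599810206
Rho = -K*T*exp(-rT)*N(-d2) = -0.9500 * 1.5000 * 0.9806888952 * 0.4599810206 = -0.642815


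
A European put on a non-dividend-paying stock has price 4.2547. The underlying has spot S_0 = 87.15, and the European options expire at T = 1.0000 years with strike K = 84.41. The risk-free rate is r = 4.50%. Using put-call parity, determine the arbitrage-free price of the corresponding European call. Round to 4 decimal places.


Put-call parity: C - P = S_0 * exp(-qT) - K * exp(-rT).
S_0 * exp(-qT) = 87.1500 * 1.00000000 = 87.15000000
K * exp(-rT) = 84.4100 * 0.95599748 = 80.69574744
C = P + S*exp(-qT) - K*exp(-rT)
C = 4.2547 + 87.15000000 - 80.69574744 = 10.7090

Answer: Call price = 10.7090


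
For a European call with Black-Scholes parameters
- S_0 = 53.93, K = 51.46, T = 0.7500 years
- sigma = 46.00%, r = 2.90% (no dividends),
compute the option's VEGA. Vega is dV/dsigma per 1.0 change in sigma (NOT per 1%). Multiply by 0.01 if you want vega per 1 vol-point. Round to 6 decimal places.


d1 = 0.3714674205; d2 = -0.0269042653
phi(d1) = 0.3723456999; exp(-qT) = 1.0000000000; exp(-rT) = 0.9784848257
Vega = S * exp(-qT) * phi(d1) * sqrt(T) = 53.9300 * 1.0000000000 * 0.3723456999 * 0.8660254038 = 17.390313

Answer: Vega = 17.390313


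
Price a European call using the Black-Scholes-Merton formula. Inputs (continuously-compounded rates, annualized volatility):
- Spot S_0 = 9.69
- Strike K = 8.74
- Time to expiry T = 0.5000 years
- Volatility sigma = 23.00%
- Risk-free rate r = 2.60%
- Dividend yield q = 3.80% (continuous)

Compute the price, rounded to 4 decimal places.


Answer: Price = 1.1295

Derivation:
d1 = (ln(S/K) + (r - q + 0.5*sigma^2) * T) / (sigma * sqrt(T)) = 0.67887930
d2 = d1 - sigma * sqrt(T) = 0.51624474
exp(-rT) = 0.98708414; exp(-qT) = 0.98117936
C = S_0 * exp(-qT) * N(d1) - K * exp(-rT) * N(d2)
N(d1) = 0.75139283; N(d2) = 0.69715826
C = 9.6900 * 0.98117936 * 0.75139283 - 8.7400 * 0.98708414 * 0.69715826 = 1.1295


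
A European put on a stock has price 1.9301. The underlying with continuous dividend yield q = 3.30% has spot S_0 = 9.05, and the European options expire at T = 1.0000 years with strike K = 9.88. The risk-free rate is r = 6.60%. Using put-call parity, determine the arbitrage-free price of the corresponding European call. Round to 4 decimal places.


Put-call parity: C - P = S_0 * exp(-qT) - K * exp(-rT).
S_0 * exp(-qT) = 9.0500 * 0.96753856 = 8.75622396
K * exp(-rT) = 9.8800 * 0.93613086 = 9.24897294
C = P + S*exp(-qT) - K*exp(-rT)
C = 1.9301 + 8.75622396 - 9.24897294 = 1.4374

Answer: Call price = 1.4374


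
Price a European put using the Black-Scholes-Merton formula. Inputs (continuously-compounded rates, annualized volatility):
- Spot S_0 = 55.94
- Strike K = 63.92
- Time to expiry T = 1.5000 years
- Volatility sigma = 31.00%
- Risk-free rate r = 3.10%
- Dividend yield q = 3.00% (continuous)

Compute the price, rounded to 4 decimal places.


Answer: Price = 12.8954

Derivation:
d1 = (ln(S/K) + (r - q + 0.5*sigma^2) * T) / (sigma * sqrt(T)) = -0.15744586
d2 = d1 - sigma * sqrt(T) = -0.53711677
exp(-rT) = 0.95456456; exp(-qT) = 0.95599748
P = K * exp(-rT) * N(-d2) - S_0 * exp(-qT) * N(-d1)
N(-d1) = 0.56255326; N(-d2) = 0.70440652
P = 63.9200 * 0.95456456 * 0.70440652 - 55.9400 * 0.95599748 * 0.56255326 = 12.8954


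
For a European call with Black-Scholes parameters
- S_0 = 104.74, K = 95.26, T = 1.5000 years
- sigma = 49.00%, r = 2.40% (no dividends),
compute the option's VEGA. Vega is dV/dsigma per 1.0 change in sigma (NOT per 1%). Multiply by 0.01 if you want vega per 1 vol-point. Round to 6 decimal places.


d1 = 0.5181355555; d2 = -0.0819894315
phi(d1) = 0.3488299377; exp(-qT) = 1.0000000000; exp(-rT) = 0.9646402935
Vega = S * exp(-qT) * phi(d1) * sqrt(T) = 104.7400 * 1.0000000000 * 0.3488299377 * 1.2247448714 = 44.747827

Answer: Vega = 44.747827


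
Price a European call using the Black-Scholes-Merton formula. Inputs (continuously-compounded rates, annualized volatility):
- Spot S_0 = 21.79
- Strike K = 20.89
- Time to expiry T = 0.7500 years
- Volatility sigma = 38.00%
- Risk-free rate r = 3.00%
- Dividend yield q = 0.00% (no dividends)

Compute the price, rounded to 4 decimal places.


Answer: Price = 3.4937

Derivation:
d1 = (ln(S/K) + (r - q + 0.5*sigma^2) * T) / (sigma * sqrt(T)) = 0.36108876
d2 = d1 - sigma * sqrt(T) = 0.03199910
exp(-rT) = 0.97775124; exp(-qT) = 1.00000000
C = S_0 * exp(-qT) * N(d1) - K * exp(-rT) * N(d2)
N(d1) = 0.64098345; N(d2) = 0.51276362
C = 21.7900 * 1.00000000 * 0.64098345 - 20.8900 * 0.97775124 * 0.51276362 = 3.4937


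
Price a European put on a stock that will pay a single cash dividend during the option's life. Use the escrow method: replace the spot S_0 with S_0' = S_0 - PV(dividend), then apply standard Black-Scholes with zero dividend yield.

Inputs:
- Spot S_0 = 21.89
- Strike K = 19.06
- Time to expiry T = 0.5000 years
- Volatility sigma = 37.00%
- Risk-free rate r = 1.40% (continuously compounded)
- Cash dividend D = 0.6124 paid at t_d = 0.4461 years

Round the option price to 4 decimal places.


Answer: Price = 1.1204

Derivation:
PV(D) = D * exp(-r * t_d) = 0.6124 * 0.99377406 = 0.60858724
S_0' = S_0 - PV(D) = 21.8900 - 0.60858724 = 21.28141276
d1 = (ln(S_0'/K) + (r + sigma^2/2)*T) / (sigma*sqrt(T)) = 0.57893757
d2 = d1 - sigma*sqrt(T) = 0.31730807
exp(-rT) = 0.99302444
N(-d1) = 0.28131565; N(-d2) = 0.37550493
P = K * exp(-rT) * N(-d2) - S_0' * N(-d1) = 19.0600 * 0.99302444 * 0.37550493 - 21.28141276 * 0.28131565 = 1.1204
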